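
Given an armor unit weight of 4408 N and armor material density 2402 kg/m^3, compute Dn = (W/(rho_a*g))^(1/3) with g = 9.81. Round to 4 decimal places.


V = W / (rho_a * g)
V = 4408 / (2402 * 9.81)
V = 4408 / 23563.62
V = 0.187068 m^3
Dn = V^(1/3) = 0.187068^(1/3)
Dn = 0.5719 m

0.5719


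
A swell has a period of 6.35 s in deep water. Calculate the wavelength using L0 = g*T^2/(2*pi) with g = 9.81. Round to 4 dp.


L0 = g * T^2 / (2 * pi)
L0 = 9.81 * 6.35^2 / (2 * pi)
L0 = 9.81 * 40.3225 / 6.28319
L0 = 395.5637 / 6.28319
L0 = 62.9559 m

62.9559


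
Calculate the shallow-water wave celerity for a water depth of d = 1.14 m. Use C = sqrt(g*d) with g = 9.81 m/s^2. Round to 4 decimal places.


Using the shallow-water approximation:
C = sqrt(g * d) = sqrt(9.81 * 1.14)
C = sqrt(11.1834)
C = 3.3442 m/s

3.3442


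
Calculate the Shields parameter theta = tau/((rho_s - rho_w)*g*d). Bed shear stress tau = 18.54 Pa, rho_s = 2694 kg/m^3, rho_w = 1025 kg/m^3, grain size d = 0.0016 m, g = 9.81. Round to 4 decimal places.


theta = tau / ((rho_s - rho_w) * g * d)
rho_s - rho_w = 2694 - 1025 = 1669
Denominator = 1669 * 9.81 * 0.0016 = 26.196624
theta = 18.54 / 26.196624
theta = 0.7077

0.7077


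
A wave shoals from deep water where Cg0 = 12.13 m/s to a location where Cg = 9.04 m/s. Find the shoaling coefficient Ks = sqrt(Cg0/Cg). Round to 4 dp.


Ks = sqrt(Cg0 / Cg)
Ks = sqrt(12.13 / 9.04)
Ks = sqrt(1.3418)
Ks = 1.1584

1.1584


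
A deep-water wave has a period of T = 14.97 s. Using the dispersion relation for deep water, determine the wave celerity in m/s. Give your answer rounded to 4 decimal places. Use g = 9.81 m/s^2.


We use the deep-water celerity formula:
C = g * T / (2 * pi)
C = 9.81 * 14.97 / (2 * 3.14159...)
C = 146.855700 / 6.283185
C = 23.3728 m/s

23.3728


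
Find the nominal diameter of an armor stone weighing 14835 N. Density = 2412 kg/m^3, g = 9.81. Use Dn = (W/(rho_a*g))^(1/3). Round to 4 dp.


V = W / (rho_a * g)
V = 14835 / (2412 * 9.81)
V = 14835 / 23661.72
V = 0.626962 m^3
Dn = V^(1/3) = 0.626962^(1/3)
Dn = 0.8559 m

0.8559


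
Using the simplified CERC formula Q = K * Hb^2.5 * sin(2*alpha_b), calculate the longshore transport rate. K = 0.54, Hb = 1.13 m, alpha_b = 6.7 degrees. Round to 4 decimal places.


Q = K * Hb^2.5 * sin(2 * alpha_b)
Hb^2.5 = 1.13^2.5 = 1.357363
sin(2 * 6.7) = sin(13.4) = 0.231748
Q = 0.54 * 1.357363 * 0.231748
Q = 0.1699 m^3/s

0.1699


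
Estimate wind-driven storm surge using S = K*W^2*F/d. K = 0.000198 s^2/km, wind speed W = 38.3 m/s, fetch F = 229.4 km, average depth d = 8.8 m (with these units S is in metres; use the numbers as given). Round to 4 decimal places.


S = K * W^2 * F / d
W^2 = 38.3^2 = 1466.89
S = 0.000198 * 1466.89 * 229.4 / 8.8
Numerator = 0.000198 * 1466.89 * 229.4 = 66.627904
S = 66.627904 / 8.8 = 7.5714 m

7.5714


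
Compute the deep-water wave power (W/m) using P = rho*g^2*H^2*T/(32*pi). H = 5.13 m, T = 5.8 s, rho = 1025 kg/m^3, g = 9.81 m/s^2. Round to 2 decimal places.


P = rho * g^2 * H^2 * T / (32 * pi)
P = 1025 * 9.81^2 * 5.13^2 * 5.8 / (32 * pi)
P = 1025 * 96.2361 * 26.3169 * 5.8 / 100.53096
P = 149769.97 W/m

149769.97


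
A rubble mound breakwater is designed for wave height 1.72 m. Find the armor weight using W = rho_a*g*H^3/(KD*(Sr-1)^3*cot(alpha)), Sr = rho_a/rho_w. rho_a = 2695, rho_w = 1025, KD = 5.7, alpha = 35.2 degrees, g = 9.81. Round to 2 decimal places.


Sr = rho_a / rho_w = 2695 / 1025 = 2.629268
(Sr - 1) = 1.629268
(Sr - 1)^3 = 4.324917
cot(35.2) = 1 / tan(35.2) = 1 / 0.705422 = 1.417590
Numerator = 2695 * 9.81 * 1.72^3 = 134528.1338
Denominator = 5.7 * 4.324917 * 1.417590 = 34.946479
W = 134528.1338 / 34.946479
W = 3849.55 N

3849.55


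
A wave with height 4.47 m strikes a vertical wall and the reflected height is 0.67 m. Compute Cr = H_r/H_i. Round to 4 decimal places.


Cr = H_r / H_i
Cr = 0.67 / 4.47
Cr = 0.1499

0.1499


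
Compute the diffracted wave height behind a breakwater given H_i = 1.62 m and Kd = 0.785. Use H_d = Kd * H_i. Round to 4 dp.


H_d = Kd * H_i
H_d = 0.785 * 1.62
H_d = 1.2717 m

1.2717


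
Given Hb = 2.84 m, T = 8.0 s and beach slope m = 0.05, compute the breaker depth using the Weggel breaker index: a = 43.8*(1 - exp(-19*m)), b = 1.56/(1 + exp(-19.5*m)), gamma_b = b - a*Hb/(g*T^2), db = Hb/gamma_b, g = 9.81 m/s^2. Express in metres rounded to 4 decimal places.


a = 43.8 * (1 - exp(-19 * m))
exp(-19 * 0.05) = exp(-0.9500) = 0.386741
a = 43.8 * (1 - 0.386741) = 26.860743
b = 1.56 / (1 + exp(-19.5 * m))
exp(-19.5 * 0.05) = exp(-0.9750) = 0.377192
b = 1.56 / (1 + 0.377192) = 1.132739
Hb / (g * T^2) = 2.84 / (9.81 * 8.0^2) = 2.84 / 627.8400 = 0.00452345
gamma_b = b - a * Hb/(g*T^2) = 1.132739 - 26.860743 * 0.00452345 = 1.011236
db = Hb / gamma_b = 2.84 / 1.011236
db = 2.8084 m

2.8084


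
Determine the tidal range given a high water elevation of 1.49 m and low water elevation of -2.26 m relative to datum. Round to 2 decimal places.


Tidal range = High water - Low water
Tidal range = 1.49 - (-2.26)
Tidal range = 3.75 m

3.75


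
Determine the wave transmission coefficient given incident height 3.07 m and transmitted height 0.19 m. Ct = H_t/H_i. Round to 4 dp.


Ct = H_t / H_i
Ct = 0.19 / 3.07
Ct = 0.0619

0.0619


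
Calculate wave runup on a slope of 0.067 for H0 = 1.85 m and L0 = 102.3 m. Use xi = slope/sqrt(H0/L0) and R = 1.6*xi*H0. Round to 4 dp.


xi = slope / sqrt(H0/L0)
H0/L0 = 1.85/102.3 = 0.018084
sqrt(0.018084) = 0.134477
xi = 0.067 / 0.134477 = 0.498226
R = 1.6 * xi * H0 = 1.6 * 0.498226 * 1.85
R = 1.4748 m

1.4748


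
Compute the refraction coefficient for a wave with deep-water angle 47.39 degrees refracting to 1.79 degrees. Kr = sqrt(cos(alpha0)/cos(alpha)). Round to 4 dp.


Kr = sqrt(cos(alpha0) / cos(alpha))
cos(47.39) = 0.677004
cos(1.79) = 0.999512
Kr = sqrt(0.677004 / 0.999512)
Kr = sqrt(0.677335)
Kr = 0.8230

0.8230


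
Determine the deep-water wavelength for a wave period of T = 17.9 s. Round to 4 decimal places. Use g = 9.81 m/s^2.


L0 = g * T^2 / (2 * pi)
L0 = 9.81 * 17.9^2 / (2 * pi)
L0 = 9.81 * 320.4100 / 6.28319
L0 = 3143.2221 / 6.28319
L0 = 500.2593 m

500.2593


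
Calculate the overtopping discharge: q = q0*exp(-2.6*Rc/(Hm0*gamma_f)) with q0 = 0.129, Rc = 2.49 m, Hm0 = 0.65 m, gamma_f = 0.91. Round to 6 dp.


q = q0 * exp(-2.6 * Rc / (Hm0 * gamma_f))
Exponent = -2.6 * 2.49 / (0.65 * 0.91)
= -2.6 * 2.49 / 0.5915
= -10.945055
exp(-10.945055) = 0.000018
q = 0.129 * 0.000018
q = 0.000002 m^3/s/m

0.000002


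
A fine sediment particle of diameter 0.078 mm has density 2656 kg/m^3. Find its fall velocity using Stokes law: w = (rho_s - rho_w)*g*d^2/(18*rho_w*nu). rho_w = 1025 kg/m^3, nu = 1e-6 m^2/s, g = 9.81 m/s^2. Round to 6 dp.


w = (rho_s - rho_w) * g * d^2 / (18 * rho_w * nu)
d = 0.078 mm = 0.000078 m
rho_s - rho_w = 2656 - 1025 = 1631
Numerator = 1631 * 9.81 * (0.000078)^2 = 0.000097344669
Denominator = 18 * 1025 * 1e-6 = 0.018450
w = 0.005276 m/s

0.005276


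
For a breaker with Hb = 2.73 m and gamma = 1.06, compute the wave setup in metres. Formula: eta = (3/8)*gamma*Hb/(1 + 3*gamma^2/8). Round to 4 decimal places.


eta = (3/8) * gamma * Hb / (1 + 3*gamma^2/8)
Numerator = (3/8) * 1.06 * 2.73 = 1.085175
Denominator = 1 + 3*1.06^2/8 = 1 + 0.421350 = 1.421350
eta = 1.085175 / 1.421350
eta = 0.7635 m

0.7635


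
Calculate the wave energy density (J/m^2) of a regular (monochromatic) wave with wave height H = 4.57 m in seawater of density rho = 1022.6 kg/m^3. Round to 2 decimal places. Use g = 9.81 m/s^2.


E = (1/8) * rho * g * H^2
E = (1/8) * 1022.6 * 9.81 * 4.57^2
E = 0.125 * 1022.6 * 9.81 * 20.8849
E = 26188.90 J/m^2

26188.90


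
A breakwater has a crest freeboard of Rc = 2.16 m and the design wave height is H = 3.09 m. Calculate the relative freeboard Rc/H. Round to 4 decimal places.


Relative freeboard = Rc / H
= 2.16 / 3.09
= 0.6990

0.6990


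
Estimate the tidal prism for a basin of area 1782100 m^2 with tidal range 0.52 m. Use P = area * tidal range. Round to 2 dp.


Tidal prism = Area * Tidal range
P = 1782100 * 0.52
P = 926692.00 m^3

926692.00


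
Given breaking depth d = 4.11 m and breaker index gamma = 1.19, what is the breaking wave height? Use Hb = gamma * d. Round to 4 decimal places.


Hb = gamma * d
Hb = 1.19 * 4.11
Hb = 4.8909 m

4.8909


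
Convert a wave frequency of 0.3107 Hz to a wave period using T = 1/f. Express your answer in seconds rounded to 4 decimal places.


T = 1 / f
T = 1 / 0.3107
T = 3.2185 s

3.2185


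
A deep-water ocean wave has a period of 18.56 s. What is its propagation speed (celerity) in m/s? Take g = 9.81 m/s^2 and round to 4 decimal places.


We use the deep-water celerity formula:
C = g * T / (2 * pi)
C = 9.81 * 18.56 / (2 * 3.14159...)
C = 182.073600 / 6.283185
C = 28.9779 m/s

28.9779


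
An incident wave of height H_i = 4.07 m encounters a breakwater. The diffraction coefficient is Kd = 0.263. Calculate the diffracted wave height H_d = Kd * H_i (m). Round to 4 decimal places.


H_d = Kd * H_i
H_d = 0.263 * 4.07
H_d = 1.0704 m

1.0704


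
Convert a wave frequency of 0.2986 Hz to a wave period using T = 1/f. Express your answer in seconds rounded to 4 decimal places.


T = 1 / f
T = 1 / 0.2986
T = 3.3490 s

3.3490


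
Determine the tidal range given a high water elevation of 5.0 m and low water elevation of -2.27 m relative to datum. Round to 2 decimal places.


Tidal range = High water - Low water
Tidal range = 5.0 - (-2.27)
Tidal range = 7.27 m

7.27


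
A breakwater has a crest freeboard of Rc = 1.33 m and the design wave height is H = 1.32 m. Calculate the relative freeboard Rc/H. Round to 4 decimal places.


Relative freeboard = Rc / H
= 1.33 / 1.32
= 1.0076

1.0076


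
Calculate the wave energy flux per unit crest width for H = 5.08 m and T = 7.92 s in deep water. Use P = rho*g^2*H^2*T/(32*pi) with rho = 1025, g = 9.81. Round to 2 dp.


P = rho * g^2 * H^2 * T / (32 * pi)
P = 1025 * 9.81^2 * 5.08^2 * 7.92 / (32 * pi)
P = 1025 * 96.2361 * 25.8064 * 7.92 / 100.53096
P = 200546.29 W/m

200546.29


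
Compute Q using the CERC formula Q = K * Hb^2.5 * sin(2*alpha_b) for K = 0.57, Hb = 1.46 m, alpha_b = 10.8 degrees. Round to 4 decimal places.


Q = K * Hb^2.5 * sin(2 * alpha_b)
Hb^2.5 = 1.46^2.5 = 2.575622
sin(2 * 10.8) = sin(21.6) = 0.368125
Q = 0.57 * 2.575622 * 0.368125
Q = 0.5404 m^3/s

0.5404


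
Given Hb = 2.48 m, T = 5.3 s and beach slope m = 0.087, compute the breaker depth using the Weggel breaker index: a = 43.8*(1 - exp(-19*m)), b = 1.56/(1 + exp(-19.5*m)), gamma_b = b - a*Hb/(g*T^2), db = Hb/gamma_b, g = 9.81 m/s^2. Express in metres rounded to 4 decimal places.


a = 43.8 * (1 - exp(-19 * m))
exp(-19 * 0.087) = exp(-1.6530) = 0.191475
a = 43.8 * (1 - 0.191475) = 35.413412
b = 1.56 / (1 + exp(-19.5 * m))
exp(-19.5 * 0.087) = exp(-1.6965) = 0.183324
b = 1.56 / (1 + 0.183324) = 1.318320
Hb / (g * T^2) = 2.48 / (9.81 * 5.3^2) = 2.48 / 275.5629 = 0.00899976
gamma_b = b - a * Hb/(g*T^2) = 1.318320 - 35.413412 * 0.00899976 = 0.999608
db = Hb / gamma_b = 2.48 / 0.999608
db = 2.4810 m

2.4810


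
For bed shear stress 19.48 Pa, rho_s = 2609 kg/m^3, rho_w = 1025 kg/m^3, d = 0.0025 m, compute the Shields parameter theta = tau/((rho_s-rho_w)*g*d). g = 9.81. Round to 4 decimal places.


theta = tau / ((rho_s - rho_w) * g * d)
rho_s - rho_w = 2609 - 1025 = 1584
Denominator = 1584 * 9.81 * 0.0025 = 38.847600
theta = 19.48 / 38.847600
theta = 0.5014

0.5014


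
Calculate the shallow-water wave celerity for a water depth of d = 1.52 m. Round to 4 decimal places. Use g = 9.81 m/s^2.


Using the shallow-water approximation:
C = sqrt(g * d) = sqrt(9.81 * 1.52)
C = sqrt(14.9112)
C = 3.8615 m/s

3.8615


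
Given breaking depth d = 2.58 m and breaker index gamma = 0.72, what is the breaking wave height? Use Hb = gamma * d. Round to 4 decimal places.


Hb = gamma * d
Hb = 0.72 * 2.58
Hb = 1.8576 m

1.8576


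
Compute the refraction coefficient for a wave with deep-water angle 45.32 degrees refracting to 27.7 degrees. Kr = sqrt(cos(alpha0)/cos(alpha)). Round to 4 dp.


Kr = sqrt(cos(alpha0) / cos(alpha))
cos(45.32) = 0.703147
cos(27.7) = 0.885394
Kr = sqrt(0.703147 / 0.885394)
Kr = sqrt(0.794163)
Kr = 0.8912

0.8912


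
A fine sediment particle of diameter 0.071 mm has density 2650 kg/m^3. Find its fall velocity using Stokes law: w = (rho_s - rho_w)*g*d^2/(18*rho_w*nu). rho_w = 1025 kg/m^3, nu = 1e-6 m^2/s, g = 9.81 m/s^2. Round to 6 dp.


w = (rho_s - rho_w) * g * d^2 / (18 * rho_w * nu)
d = 0.071 mm = 0.000071 m
rho_s - rho_w = 2650 - 1025 = 1625
Numerator = 1625 * 9.81 * (0.000071)^2 = 0.000080359841
Denominator = 18 * 1025 * 1e-6 = 0.018450
w = 0.004356 m/s

0.004356


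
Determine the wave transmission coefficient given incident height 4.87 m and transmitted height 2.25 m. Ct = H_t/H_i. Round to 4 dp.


Ct = H_t / H_i
Ct = 2.25 / 4.87
Ct = 0.4620

0.4620


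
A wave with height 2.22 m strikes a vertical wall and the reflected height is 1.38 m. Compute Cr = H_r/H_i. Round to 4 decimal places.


Cr = H_r / H_i
Cr = 1.38 / 2.22
Cr = 0.6216

0.6216


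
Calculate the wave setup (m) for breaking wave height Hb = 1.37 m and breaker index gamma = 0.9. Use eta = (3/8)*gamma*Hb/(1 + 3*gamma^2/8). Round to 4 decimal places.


eta = (3/8) * gamma * Hb / (1 + 3*gamma^2/8)
Numerator = (3/8) * 0.9 * 1.37 = 0.462375
Denominator = 1 + 3*0.9^2/8 = 1 + 0.303750 = 1.303750
eta = 0.462375 / 1.303750
eta = 0.3547 m

0.3547


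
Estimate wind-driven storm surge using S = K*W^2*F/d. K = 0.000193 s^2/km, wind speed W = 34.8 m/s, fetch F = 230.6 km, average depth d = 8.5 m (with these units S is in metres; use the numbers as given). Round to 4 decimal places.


S = K * W^2 * F / d
W^2 = 34.8^2 = 1211.04
S = 0.000193 * 1211.04 * 230.6 / 8.5
Numerator = 0.000193 * 1211.04 * 230.6 = 53.898304
S = 53.898304 / 8.5 = 6.3410 m

6.3410


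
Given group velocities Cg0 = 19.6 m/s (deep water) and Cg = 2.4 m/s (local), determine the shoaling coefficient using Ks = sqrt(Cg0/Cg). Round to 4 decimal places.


Ks = sqrt(Cg0 / Cg)
Ks = sqrt(19.6 / 2.4)
Ks = sqrt(8.1667)
Ks = 2.8577

2.8577


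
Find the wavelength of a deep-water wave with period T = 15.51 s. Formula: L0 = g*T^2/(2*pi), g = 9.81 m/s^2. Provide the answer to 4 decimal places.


L0 = g * T^2 / (2 * pi)
L0 = 9.81 * 15.51^2 / (2 * pi)
L0 = 9.81 * 240.5601 / 6.28319
L0 = 2359.8946 / 6.28319
L0 = 375.5889 m

375.5889


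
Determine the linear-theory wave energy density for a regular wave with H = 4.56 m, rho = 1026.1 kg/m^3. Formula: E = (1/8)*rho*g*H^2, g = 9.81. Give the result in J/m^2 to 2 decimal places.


E = (1/8) * rho * g * H^2
E = (1/8) * 1026.1 * 9.81 * 4.56^2
E = 0.125 * 1026.1 * 9.81 * 20.7936
E = 26163.65 J/m^2

26163.65


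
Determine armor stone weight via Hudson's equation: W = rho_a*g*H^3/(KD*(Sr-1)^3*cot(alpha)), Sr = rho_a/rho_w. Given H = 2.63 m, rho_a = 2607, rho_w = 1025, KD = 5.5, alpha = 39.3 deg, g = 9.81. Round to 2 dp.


Sr = rho_a / rho_w = 2607 / 1025 = 2.543415
(Sr - 1) = 1.543415
(Sr - 1)^3 = 3.676612
cot(39.3) = 1 / tan(39.3) = 1 / 0.818491 = 1.221761
Numerator = 2607 * 9.81 * 2.63^3 = 465240.2538
Denominator = 5.5 * 3.676612 * 1.221761 = 24.705684
W = 465240.2538 / 24.705684
W = 18831.30 N

18831.30


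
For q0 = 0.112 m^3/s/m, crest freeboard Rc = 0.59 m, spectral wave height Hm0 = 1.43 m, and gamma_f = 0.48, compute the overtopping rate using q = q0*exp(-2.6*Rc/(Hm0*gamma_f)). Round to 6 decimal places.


q = q0 * exp(-2.6 * Rc / (Hm0 * gamma_f))
Exponent = -2.6 * 0.59 / (1.43 * 0.48)
= -2.6 * 0.59 / 0.6864
= -2.234848
exp(-2.234848) = 0.107008
q = 0.112 * 0.107008
q = 0.011985 m^3/s/m

0.011985


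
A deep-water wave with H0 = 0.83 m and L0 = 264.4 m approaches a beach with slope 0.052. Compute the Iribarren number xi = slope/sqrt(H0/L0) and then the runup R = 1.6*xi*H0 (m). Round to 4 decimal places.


xi = slope / sqrt(H0/L0)
H0/L0 = 0.83/264.4 = 0.003139
sqrt(0.003139) = 0.056028
xi = 0.052 / 0.056028 = 0.928101
R = 1.6 * xi * H0 = 1.6 * 0.928101 * 0.83
R = 1.2325 m

1.2325


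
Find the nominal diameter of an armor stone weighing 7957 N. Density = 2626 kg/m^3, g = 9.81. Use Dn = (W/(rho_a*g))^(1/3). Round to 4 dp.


V = W / (rho_a * g)
V = 7957 / (2626 * 9.81)
V = 7957 / 25761.06
V = 0.308877 m^3
Dn = V^(1/3) = 0.308877^(1/3)
Dn = 0.6760 m

0.6760


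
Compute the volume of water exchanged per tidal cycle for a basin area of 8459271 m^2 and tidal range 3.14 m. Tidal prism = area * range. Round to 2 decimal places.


Tidal prism = Area * Tidal range
P = 8459271 * 3.14
P = 26562110.94 m^3

26562110.94


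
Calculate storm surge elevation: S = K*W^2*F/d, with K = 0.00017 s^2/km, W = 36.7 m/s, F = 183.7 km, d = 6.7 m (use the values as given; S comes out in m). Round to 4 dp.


S = K * W^2 * F / d
W^2 = 36.7^2 = 1346.89
S = 0.00017 * 1346.89 * 183.7 / 6.7
Numerator = 0.00017 * 1346.89 * 183.7 = 42.062028
S = 42.062028 / 6.7 = 6.2779 m

6.2779


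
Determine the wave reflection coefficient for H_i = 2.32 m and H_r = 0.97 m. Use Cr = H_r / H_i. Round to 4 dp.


Cr = H_r / H_i
Cr = 0.97 / 2.32
Cr = 0.4181

0.4181


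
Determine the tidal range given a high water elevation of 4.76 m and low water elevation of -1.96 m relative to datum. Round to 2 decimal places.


Tidal range = High water - Low water
Tidal range = 4.76 - (-1.96)
Tidal range = 6.72 m

6.72


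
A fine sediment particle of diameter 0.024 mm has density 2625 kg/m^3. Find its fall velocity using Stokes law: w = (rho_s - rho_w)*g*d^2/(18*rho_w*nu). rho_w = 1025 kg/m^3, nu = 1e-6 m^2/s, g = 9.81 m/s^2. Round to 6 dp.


w = (rho_s - rho_w) * g * d^2 / (18 * rho_w * nu)
d = 0.024 mm = 0.000024 m
rho_s - rho_w = 2625 - 1025 = 1600
Numerator = 1600 * 9.81 * (0.000024)^2 = 0.000009040896
Denominator = 18 * 1025 * 1e-6 = 0.018450
w = 0.000490 m/s

0.000490


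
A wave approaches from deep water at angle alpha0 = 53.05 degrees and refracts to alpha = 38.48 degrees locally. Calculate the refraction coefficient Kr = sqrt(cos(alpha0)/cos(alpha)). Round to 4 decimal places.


Kr = sqrt(cos(alpha0) / cos(alpha))
cos(53.05) = 0.601118
cos(38.48) = 0.782825
Kr = sqrt(0.601118 / 0.782825)
Kr = sqrt(0.767882)
Kr = 0.8763

0.8763


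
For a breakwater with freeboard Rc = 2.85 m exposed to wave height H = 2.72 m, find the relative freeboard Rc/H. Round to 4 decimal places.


Relative freeboard = Rc / H
= 2.85 / 2.72
= 1.0478

1.0478


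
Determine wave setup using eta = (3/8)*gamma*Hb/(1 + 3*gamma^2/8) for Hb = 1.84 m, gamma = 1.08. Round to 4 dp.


eta = (3/8) * gamma * Hb / (1 + 3*gamma^2/8)
Numerator = (3/8) * 1.08 * 1.84 = 0.745200
Denominator = 1 + 3*1.08^2/8 = 1 + 0.437400 = 1.437400
eta = 0.745200 / 1.437400
eta = 0.5184 m

0.5184


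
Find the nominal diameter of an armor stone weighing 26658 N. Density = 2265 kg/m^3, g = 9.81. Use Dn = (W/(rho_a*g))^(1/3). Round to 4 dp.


V = W / (rho_a * g)
V = 26658 / (2265 * 9.81)
V = 26658 / 22219.65
V = 1.199749 m^3
Dn = V^(1/3) = 1.199749^(1/3)
Dn = 1.0626 m

1.0626


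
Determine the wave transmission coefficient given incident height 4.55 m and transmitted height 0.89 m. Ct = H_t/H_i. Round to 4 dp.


Ct = H_t / H_i
Ct = 0.89 / 4.55
Ct = 0.1956

0.1956


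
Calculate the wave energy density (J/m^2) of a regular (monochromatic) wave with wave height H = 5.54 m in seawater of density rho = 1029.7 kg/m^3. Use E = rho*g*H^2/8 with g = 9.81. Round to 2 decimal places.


E = (1/8) * rho * g * H^2
E = (1/8) * 1029.7 * 9.81 * 5.54^2
E = 0.125 * 1029.7 * 9.81 * 30.6916
E = 38753.35 J/m^2

38753.35


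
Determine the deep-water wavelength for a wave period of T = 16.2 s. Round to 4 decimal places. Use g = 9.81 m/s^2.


L0 = g * T^2 / (2 * pi)
L0 = 9.81 * 16.2^2 / (2 * pi)
L0 = 9.81 * 262.4400 / 6.28319
L0 = 2574.5364 / 6.28319
L0 = 409.7502 m

409.7502


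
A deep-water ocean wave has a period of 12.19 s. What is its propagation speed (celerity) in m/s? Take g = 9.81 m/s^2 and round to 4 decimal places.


We use the deep-water celerity formula:
C = g * T / (2 * pi)
C = 9.81 * 12.19 / (2 * 3.14159...)
C = 119.583900 / 6.283185
C = 19.0324 m/s

19.0324


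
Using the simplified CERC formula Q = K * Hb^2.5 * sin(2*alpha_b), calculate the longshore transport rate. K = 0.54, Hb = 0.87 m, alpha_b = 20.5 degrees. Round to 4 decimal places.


Q = K * Hb^2.5 * sin(2 * alpha_b)
Hb^2.5 = 0.87^2.5 = 0.705989
sin(2 * 20.5) = sin(41.0) = 0.656059
Q = 0.54 * 0.705989 * 0.656059
Q = 0.2501 m^3/s

0.2501


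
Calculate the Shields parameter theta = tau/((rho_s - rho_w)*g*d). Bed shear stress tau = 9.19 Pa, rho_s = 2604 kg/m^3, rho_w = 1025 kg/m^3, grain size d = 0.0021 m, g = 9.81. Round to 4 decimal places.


theta = tau / ((rho_s - rho_w) * g * d)
rho_s - rho_w = 2604 - 1025 = 1579
Denominator = 1579 * 9.81 * 0.0021 = 32.528979
theta = 9.19 / 32.528979
theta = 0.2825

0.2825


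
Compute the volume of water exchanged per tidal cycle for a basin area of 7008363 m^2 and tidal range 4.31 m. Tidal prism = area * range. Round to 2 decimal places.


Tidal prism = Area * Tidal range
P = 7008363 * 4.31
P = 30206044.53 m^3

30206044.53


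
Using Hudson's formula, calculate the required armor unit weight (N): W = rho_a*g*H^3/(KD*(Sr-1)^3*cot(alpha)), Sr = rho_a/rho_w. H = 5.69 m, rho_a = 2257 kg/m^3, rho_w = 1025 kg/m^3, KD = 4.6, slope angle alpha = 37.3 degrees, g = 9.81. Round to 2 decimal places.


Sr = rho_a / rho_w = 2257 / 1025 = 2.201951
(Sr - 1) = 1.201951
(Sr - 1)^3 = 1.736443
cot(37.3) = 1 / tan(37.3) = 1 / 0.761796 = 1.312688
Numerator = 2257 * 9.81 * 5.69^3 = 4078846.5367
Denominator = 4.6 * 1.736443 * 1.312688 = 10.485273
W = 4078846.5367 / 10.485273
W = 389007.18 N

389007.18


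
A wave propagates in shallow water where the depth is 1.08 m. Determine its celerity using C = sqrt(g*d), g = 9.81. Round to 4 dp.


Using the shallow-water approximation:
C = sqrt(g * d) = sqrt(9.81 * 1.08)
C = sqrt(10.5948)
C = 3.2550 m/s

3.2550


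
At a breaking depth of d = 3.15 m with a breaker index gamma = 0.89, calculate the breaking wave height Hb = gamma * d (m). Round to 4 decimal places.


Hb = gamma * d
Hb = 0.89 * 3.15
Hb = 2.8035 m

2.8035


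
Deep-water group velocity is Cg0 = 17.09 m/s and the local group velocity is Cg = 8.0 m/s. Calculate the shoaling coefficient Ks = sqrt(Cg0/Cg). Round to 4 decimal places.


Ks = sqrt(Cg0 / Cg)
Ks = sqrt(17.09 / 8.0)
Ks = sqrt(2.1362)
Ks = 1.4616

1.4616


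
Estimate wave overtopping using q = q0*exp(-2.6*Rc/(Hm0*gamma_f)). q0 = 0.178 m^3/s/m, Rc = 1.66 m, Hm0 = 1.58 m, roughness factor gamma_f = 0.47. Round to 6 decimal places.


q = q0 * exp(-2.6 * Rc / (Hm0 * gamma_f))
Exponent = -2.6 * 1.66 / (1.58 * 0.47)
= -2.6 * 1.66 / 0.7426
= -5.812012
exp(-5.812012) = 0.002991
q = 0.178 * 0.002991
q = 0.000532 m^3/s/m

0.000532


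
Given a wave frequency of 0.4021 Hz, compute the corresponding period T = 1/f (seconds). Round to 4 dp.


T = 1 / f
T = 1 / 0.4021
T = 2.4869 s

2.4869


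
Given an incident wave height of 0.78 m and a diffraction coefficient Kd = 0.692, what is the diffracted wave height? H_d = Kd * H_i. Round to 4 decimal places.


H_d = Kd * H_i
H_d = 0.692 * 0.78
H_d = 0.5398 m

0.5398


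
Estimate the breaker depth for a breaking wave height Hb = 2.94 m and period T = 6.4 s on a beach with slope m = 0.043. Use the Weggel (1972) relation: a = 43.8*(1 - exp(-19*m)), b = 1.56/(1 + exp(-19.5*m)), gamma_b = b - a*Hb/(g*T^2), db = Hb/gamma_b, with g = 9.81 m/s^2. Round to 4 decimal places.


a = 43.8 * (1 - exp(-19 * m))
exp(-19 * 0.043) = exp(-0.8170) = 0.441755
a = 43.8 * (1 - 0.441755) = 24.451134
b = 1.56 / (1 + exp(-19.5 * m))
exp(-19.5 * 0.043) = exp(-0.8385) = 0.432359
b = 1.56 / (1 + 0.432359) = 1.089113
Hb / (g * T^2) = 2.94 / (9.81 * 6.4^2) = 2.94 / 401.8176 = 0.00731675
gamma_b = b - a * Hb/(g*T^2) = 1.089113 - 24.451134 * 0.00731675 = 0.910210
db = Hb / gamma_b = 2.94 / 0.910210
db = 3.2300 m

3.2300


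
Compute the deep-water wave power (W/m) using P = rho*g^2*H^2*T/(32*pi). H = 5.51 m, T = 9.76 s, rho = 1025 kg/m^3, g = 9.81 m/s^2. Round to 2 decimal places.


P = rho * g^2 * H^2 * T / (32 * pi)
P = 1025 * 9.81^2 * 5.51^2 * 9.76 / (32 * pi)
P = 1025 * 96.2361 * 30.3601 * 9.76 / 100.53096
P = 290746.87 W/m

290746.87


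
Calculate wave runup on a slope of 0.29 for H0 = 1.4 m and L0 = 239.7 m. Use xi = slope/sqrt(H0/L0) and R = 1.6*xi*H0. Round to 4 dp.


xi = slope / sqrt(H0/L0)
H0/L0 = 1.4/239.7 = 0.005841
sqrt(0.005841) = 0.076424
xi = 0.29 / 0.076424 = 3.794617
R = 1.6 * xi * H0 = 1.6 * 3.794617 * 1.4
R = 8.4999 m

8.4999


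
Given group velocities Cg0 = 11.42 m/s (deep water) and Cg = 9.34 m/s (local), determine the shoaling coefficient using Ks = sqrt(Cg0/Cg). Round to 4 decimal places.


Ks = sqrt(Cg0 / Cg)
Ks = sqrt(11.42 / 9.34)
Ks = sqrt(1.2227)
Ks = 1.1058

1.1058


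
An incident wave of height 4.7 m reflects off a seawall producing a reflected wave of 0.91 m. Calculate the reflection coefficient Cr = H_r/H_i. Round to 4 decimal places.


Cr = H_r / H_i
Cr = 0.91 / 4.7
Cr = 0.1936

0.1936


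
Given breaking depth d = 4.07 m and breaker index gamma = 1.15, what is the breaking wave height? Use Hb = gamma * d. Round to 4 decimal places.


Hb = gamma * d
Hb = 1.15 * 4.07
Hb = 4.6805 m

4.6805


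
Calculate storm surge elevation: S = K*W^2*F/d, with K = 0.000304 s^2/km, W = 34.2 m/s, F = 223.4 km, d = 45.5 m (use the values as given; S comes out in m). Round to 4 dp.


S = K * W^2 * F / d
W^2 = 34.2^2 = 1169.64
S = 0.000304 * 1169.64 * 223.4 / 45.5
Numerator = 0.000304 * 1169.64 * 223.4 = 79.434463
S = 79.434463 / 45.5 = 1.7458 m

1.7458


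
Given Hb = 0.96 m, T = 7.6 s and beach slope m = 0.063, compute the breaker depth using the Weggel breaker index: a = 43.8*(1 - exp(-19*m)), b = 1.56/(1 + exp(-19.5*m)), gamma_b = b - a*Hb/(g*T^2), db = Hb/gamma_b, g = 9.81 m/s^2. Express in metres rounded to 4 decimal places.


a = 43.8 * (1 - exp(-19 * m))
exp(-19 * 0.063) = exp(-1.1970) = 0.302099
a = 43.8 * (1 - 0.302099) = 30.568057
b = 1.56 / (1 + exp(-19.5 * m))
exp(-19.5 * 0.063) = exp(-1.2285) = 0.292731
b = 1.56 / (1 + 0.292731) = 1.206747
Hb / (g * T^2) = 0.96 / (9.81 * 7.6^2) = 0.96 / 566.6256 = 0.00169424
gamma_b = b - a * Hb/(g*T^2) = 1.206747 - 30.568057 * 0.00169424 = 1.154958
db = Hb / gamma_b = 0.96 / 1.154958
db = 0.8312 m

0.8312


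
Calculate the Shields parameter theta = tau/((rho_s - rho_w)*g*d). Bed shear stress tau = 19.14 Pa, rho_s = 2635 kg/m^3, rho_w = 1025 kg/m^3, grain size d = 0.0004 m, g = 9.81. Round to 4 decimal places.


theta = tau / ((rho_s - rho_w) * g * d)
rho_s - rho_w = 2635 - 1025 = 1610
Denominator = 1610 * 9.81 * 0.0004 = 6.317640
theta = 19.14 / 6.317640
theta = 3.0296

3.0296


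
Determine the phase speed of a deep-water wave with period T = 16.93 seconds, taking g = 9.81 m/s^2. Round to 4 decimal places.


We use the deep-water celerity formula:
C = g * T / (2 * pi)
C = 9.81 * 16.93 / (2 * 3.14159...)
C = 166.083300 / 6.283185
C = 26.4330 m/s

26.4330


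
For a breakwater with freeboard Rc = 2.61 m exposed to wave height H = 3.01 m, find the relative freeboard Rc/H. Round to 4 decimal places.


Relative freeboard = Rc / H
= 2.61 / 3.01
= 0.8671

0.8671


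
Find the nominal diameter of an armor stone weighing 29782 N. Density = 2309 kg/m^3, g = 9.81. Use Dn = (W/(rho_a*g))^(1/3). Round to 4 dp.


V = W / (rho_a * g)
V = 29782 / (2309 * 9.81)
V = 29782 / 22651.29
V = 1.314804 m^3
Dn = V^(1/3) = 1.314804^(1/3)
Dn = 1.0955 m

1.0955


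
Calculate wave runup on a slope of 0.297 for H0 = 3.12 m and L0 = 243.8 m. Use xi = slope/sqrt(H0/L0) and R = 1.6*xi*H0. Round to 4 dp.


xi = slope / sqrt(H0/L0)
H0/L0 = 3.12/243.8 = 0.012797
sqrt(0.012797) = 0.113125
xi = 0.297 / 0.113125 = 2.625403
R = 1.6 * xi * H0 = 1.6 * 2.625403 * 3.12
R = 13.1060 m

13.1060


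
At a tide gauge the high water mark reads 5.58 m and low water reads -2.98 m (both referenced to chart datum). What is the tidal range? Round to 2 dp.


Tidal range = High water - Low water
Tidal range = 5.58 - (-2.98)
Tidal range = 8.56 m

8.56


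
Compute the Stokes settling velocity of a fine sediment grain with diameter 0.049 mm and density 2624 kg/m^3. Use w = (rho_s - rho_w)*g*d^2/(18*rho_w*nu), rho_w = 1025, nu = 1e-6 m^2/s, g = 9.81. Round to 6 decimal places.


w = (rho_s - rho_w) * g * d^2 / (18 * rho_w * nu)
d = 0.049 mm = 0.000049 m
rho_s - rho_w = 2624 - 1025 = 1599
Numerator = 1599 * 9.81 * (0.000049)^2 = 0.000037662542
Denominator = 18 * 1025 * 1e-6 = 0.018450
w = 0.002041 m/s

0.002041


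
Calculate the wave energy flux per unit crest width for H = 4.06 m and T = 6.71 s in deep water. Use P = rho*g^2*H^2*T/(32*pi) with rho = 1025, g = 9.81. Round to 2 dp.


P = rho * g^2 * H^2 * T / (32 * pi)
P = 1025 * 9.81^2 * 4.06^2 * 6.71 / (32 * pi)
P = 1025 * 96.2361 * 16.4836 * 6.71 / 100.53096
P = 108526.70 W/m

108526.70


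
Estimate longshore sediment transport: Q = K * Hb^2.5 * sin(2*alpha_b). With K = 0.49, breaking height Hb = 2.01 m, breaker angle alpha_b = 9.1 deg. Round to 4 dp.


Q = K * Hb^2.5 * sin(2 * alpha_b)
Hb^2.5 = 2.01^2.5 = 5.727830
sin(2 * 9.1) = sin(18.2) = 0.312335
Q = 0.49 * 5.727830 * 0.312335
Q = 0.8766 m^3/s

0.8766


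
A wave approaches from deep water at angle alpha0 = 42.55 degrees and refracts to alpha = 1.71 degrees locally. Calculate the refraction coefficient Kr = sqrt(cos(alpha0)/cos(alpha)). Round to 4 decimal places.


Kr = sqrt(cos(alpha0) / cos(alpha))
cos(42.55) = 0.736687
cos(1.71) = 0.999555
Kr = sqrt(0.736687 / 0.999555)
Kr = sqrt(0.737016)
Kr = 0.8585

0.8585


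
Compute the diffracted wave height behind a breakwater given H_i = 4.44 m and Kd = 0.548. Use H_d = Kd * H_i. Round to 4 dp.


H_d = Kd * H_i
H_d = 0.548 * 4.44
H_d = 2.4331 m

2.4331


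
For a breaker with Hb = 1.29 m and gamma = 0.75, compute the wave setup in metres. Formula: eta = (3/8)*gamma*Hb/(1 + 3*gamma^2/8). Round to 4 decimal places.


eta = (3/8) * gamma * Hb / (1 + 3*gamma^2/8)
Numerator = (3/8) * 0.75 * 1.29 = 0.362812
Denominator = 1 + 3*0.75^2/8 = 1 + 0.210938 = 1.210938
eta = 0.362812 / 1.210938
eta = 0.2996 m

0.2996


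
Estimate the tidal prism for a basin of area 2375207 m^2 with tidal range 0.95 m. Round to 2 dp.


Tidal prism = Area * Tidal range
P = 2375207 * 0.95
P = 2256446.65 m^3

2256446.65


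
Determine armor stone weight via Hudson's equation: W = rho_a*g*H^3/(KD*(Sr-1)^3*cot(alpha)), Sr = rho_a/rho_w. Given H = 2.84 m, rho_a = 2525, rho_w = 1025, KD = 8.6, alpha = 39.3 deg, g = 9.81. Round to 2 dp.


Sr = rho_a / rho_w = 2525 / 1025 = 2.463415
(Sr - 1) = 1.463415
(Sr - 1)^3 = 3.134023
cot(39.3) = 1 / tan(39.3) = 1 / 0.818491 = 1.221761
Numerator = 2525 * 9.81 * 2.84^3 = 567394.8767
Denominator = 8.6 * 3.134023 * 1.221761 = 32.929640
W = 567394.8767 / 32.929640
W = 17230.52 N

17230.52


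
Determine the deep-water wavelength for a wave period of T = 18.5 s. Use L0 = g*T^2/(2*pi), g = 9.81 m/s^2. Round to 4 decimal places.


L0 = g * T^2 / (2 * pi)
L0 = 9.81 * 18.5^2 / (2 * pi)
L0 = 9.81 * 342.2500 / 6.28319
L0 = 3357.4725 / 6.28319
L0 = 534.3583 m

534.3583


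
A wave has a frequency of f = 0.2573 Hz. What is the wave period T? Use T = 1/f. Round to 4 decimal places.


T = 1 / f
T = 1 / 0.2573
T = 3.8865 s

3.8865


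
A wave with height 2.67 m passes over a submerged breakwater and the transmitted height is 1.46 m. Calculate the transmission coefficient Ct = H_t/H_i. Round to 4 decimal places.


Ct = H_t / H_i
Ct = 1.46 / 2.67
Ct = 0.5468

0.5468


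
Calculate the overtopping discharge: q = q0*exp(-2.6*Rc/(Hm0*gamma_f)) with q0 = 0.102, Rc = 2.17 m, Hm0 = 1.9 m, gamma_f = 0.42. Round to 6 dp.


q = q0 * exp(-2.6 * Rc / (Hm0 * gamma_f))
Exponent = -2.6 * 2.17 / (1.9 * 0.42)
= -2.6 * 2.17 / 0.7980
= -7.070175
exp(-7.070175) = 0.000850
q = 0.102 * 0.000850
q = 0.000087 m^3/s/m

0.000087


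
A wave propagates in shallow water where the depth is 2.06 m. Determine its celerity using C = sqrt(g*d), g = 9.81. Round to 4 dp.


Using the shallow-water approximation:
C = sqrt(g * d) = sqrt(9.81 * 2.06)
C = sqrt(20.2086)
C = 4.4954 m/s

4.4954


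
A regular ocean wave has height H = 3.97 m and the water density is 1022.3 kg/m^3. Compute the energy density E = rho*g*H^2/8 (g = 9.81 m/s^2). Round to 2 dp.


E = (1/8) * rho * g * H^2
E = (1/8) * 1022.3 * 9.81 * 3.97^2
E = 0.125 * 1022.3 * 9.81 * 15.7609
E = 19757.79 J/m^2

19757.79


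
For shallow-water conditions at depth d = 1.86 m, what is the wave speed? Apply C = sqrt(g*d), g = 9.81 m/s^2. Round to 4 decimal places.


Using the shallow-water approximation:
C = sqrt(g * d) = sqrt(9.81 * 1.86)
C = sqrt(18.2466)
C = 4.2716 m/s

4.2716


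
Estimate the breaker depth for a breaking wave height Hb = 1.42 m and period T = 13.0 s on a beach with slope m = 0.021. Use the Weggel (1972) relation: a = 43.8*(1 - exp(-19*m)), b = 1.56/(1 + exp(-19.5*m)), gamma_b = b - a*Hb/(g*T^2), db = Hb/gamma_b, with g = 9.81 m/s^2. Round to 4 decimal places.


a = 43.8 * (1 - exp(-19 * m))
exp(-19 * 0.021) = exp(-0.3990) = 0.670991
a = 43.8 * (1 - 0.670991) = 14.410607
b = 1.56 / (1 + exp(-19.5 * m))
exp(-19.5 * 0.021) = exp(-0.4095) = 0.663982
b = 1.56 / (1 + 0.663982) = 0.937510
Hb / (g * T^2) = 1.42 / (9.81 * 13.0^2) = 1.42 / 1657.8900 = 0.00085651
gamma_b = b - a * Hb/(g*T^2) = 0.937510 - 14.410607 * 0.00085651 = 0.925167
db = Hb / gamma_b = 1.42 / 0.925167
db = 1.5349 m

1.5349


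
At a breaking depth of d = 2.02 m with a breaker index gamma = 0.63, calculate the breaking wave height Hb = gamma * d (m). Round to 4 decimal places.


Hb = gamma * d
Hb = 0.63 * 2.02
Hb = 1.2726 m

1.2726


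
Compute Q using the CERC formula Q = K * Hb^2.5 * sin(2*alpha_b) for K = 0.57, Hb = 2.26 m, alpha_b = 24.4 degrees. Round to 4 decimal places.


Q = K * Hb^2.5 * sin(2 * alpha_b)
Hb^2.5 = 2.26^2.5 = 7.678406
sin(2 * 24.4) = sin(48.8) = 0.752415
Q = 0.57 * 7.678406 * 0.752415
Q = 3.2931 m^3/s

3.2931


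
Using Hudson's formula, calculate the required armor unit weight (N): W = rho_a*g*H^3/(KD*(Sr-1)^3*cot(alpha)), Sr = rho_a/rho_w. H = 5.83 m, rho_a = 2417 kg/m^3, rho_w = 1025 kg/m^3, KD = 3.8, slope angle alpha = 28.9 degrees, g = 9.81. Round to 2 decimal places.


Sr = rho_a / rho_w = 2417 / 1025 = 2.358049
(Sr - 1) = 1.358049
(Sr - 1)^3 = 2.504645
cot(28.9) = 1 / tan(28.9) = 1 / 0.552030 = 1.811497
Numerator = 2417 * 9.81 * 5.83^3 = 4698414.4343
Denominator = 3.8 * 2.504645 * 1.811497 = 17.241192
W = 4698414.4343 / 17.241192
W = 272510.99 N

272510.99


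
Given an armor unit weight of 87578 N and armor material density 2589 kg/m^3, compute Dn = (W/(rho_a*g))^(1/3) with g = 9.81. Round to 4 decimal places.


V = W / (rho_a * g)
V = 87578 / (2589 * 9.81)
V = 87578 / 25398.09
V = 3.448212 m^3
Dn = V^(1/3) = 3.448212^(1/3)
Dn = 1.5108 m

1.5108


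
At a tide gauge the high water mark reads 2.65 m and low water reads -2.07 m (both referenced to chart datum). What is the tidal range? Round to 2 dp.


Tidal range = High water - Low water
Tidal range = 2.65 - (-2.07)
Tidal range = 4.72 m

4.72


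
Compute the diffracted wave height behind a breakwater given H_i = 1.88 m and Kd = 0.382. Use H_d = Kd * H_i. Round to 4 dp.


H_d = Kd * H_i
H_d = 0.382 * 1.88
H_d = 0.7182 m

0.7182


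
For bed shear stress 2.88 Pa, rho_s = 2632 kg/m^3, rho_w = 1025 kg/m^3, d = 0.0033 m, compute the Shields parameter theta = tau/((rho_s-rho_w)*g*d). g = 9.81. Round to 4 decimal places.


theta = tau / ((rho_s - rho_w) * g * d)
rho_s - rho_w = 2632 - 1025 = 1607
Denominator = 1607 * 9.81 * 0.0033 = 52.023411
theta = 2.88 / 52.023411
theta = 0.0554

0.0554


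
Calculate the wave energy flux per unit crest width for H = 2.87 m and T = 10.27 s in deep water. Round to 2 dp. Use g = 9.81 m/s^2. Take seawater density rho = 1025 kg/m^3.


P = rho * g^2 * H^2 * T / (32 * pi)
P = 1025 * 9.81^2 * 2.87^2 * 10.27 / (32 * pi)
P = 1025 * 96.2361 * 8.2369 * 10.27 / 100.53096
P = 83003.47 W/m

83003.47


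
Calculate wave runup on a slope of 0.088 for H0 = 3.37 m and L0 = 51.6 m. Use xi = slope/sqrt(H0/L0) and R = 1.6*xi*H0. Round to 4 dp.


xi = slope / sqrt(H0/L0)
H0/L0 = 3.37/51.6 = 0.065310
sqrt(0.065310) = 0.255558
xi = 0.088 / 0.255558 = 0.344344
R = 1.6 * xi * H0 = 1.6 * 0.344344 * 3.37
R = 1.8567 m

1.8567


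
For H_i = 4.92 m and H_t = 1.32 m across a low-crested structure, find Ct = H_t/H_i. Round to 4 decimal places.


Ct = H_t / H_i
Ct = 1.32 / 4.92
Ct = 0.2683

0.2683


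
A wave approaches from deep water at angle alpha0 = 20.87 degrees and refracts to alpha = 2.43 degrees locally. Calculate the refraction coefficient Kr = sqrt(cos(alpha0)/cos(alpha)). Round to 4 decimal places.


Kr = sqrt(cos(alpha0) / cos(alpha))
cos(20.87) = 0.934391
cos(2.43) = 0.999101
Kr = sqrt(0.934391 / 0.999101)
Kr = sqrt(0.935232)
Kr = 0.9671

0.9671


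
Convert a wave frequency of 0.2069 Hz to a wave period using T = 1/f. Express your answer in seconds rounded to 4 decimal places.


T = 1 / f
T = 1 / 0.2069
T = 4.8333 s

4.8333


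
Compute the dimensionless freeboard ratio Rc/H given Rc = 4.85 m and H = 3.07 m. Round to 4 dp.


Relative freeboard = Rc / H
= 4.85 / 3.07
= 1.5798

1.5798


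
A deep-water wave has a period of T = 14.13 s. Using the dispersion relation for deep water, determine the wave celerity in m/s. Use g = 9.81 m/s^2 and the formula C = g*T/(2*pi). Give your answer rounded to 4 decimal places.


We use the deep-water celerity formula:
C = g * T / (2 * pi)
C = 9.81 * 14.13 / (2 * 3.14159...)
C = 138.615300 / 6.283185
C = 22.0613 m/s

22.0613


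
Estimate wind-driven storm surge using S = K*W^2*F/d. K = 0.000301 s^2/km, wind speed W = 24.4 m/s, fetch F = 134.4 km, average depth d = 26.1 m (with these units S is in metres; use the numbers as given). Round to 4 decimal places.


S = K * W^2 * F / d
W^2 = 24.4^2 = 595.36
S = 0.000301 * 595.36 * 134.4 / 26.1
Numerator = 0.000301 * 595.36 * 134.4 = 24.084932
S = 24.084932 / 26.1 = 0.9228 m

0.9228


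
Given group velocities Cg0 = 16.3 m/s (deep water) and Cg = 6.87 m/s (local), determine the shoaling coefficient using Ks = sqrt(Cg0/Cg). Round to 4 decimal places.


Ks = sqrt(Cg0 / Cg)
Ks = sqrt(16.3 / 6.87)
Ks = sqrt(2.3726)
Ks = 1.5403

1.5403


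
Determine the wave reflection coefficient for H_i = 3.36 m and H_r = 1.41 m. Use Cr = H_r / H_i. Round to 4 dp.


Cr = H_r / H_i
Cr = 1.41 / 3.36
Cr = 0.4196

0.4196


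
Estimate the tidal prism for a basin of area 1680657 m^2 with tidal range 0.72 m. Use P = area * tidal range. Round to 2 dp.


Tidal prism = Area * Tidal range
P = 1680657 * 0.72
P = 1210073.04 m^3

1210073.04


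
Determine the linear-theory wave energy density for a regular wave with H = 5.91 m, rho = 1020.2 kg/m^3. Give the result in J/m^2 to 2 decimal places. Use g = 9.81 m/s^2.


E = (1/8) * rho * g * H^2
E = (1/8) * 1020.2 * 9.81 * 5.91^2
E = 0.125 * 1020.2 * 9.81 * 34.9281
E = 43695.76 J/m^2

43695.76


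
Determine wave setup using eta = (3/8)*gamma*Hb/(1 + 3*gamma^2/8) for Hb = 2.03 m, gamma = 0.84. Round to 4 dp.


eta = (3/8) * gamma * Hb / (1 + 3*gamma^2/8)
Numerator = (3/8) * 0.84 * 2.03 = 0.639450
Denominator = 1 + 3*0.84^2/8 = 1 + 0.264600 = 1.264600
eta = 0.639450 / 1.264600
eta = 0.5057 m

0.5057


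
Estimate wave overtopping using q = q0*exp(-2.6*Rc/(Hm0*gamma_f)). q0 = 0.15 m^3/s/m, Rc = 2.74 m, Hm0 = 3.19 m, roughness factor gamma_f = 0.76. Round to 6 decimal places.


q = q0 * exp(-2.6 * Rc / (Hm0 * gamma_f))
Exponent = -2.6 * 2.74 / (3.19 * 0.76)
= -2.6 * 2.74 / 2.4244
= -2.938459
exp(-2.938459) = 0.052947
q = 0.15 * 0.052947
q = 0.007942 m^3/s/m

0.007942


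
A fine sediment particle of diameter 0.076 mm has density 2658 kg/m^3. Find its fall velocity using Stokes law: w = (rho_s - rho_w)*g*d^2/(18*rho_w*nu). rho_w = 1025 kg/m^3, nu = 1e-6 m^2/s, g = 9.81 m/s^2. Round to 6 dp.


w = (rho_s - rho_w) * g * d^2 / (18 * rho_w * nu)
d = 0.076 mm = 0.000076 m
rho_s - rho_w = 2658 - 1025 = 1633
Numerator = 1633 * 9.81 * (0.000076)^2 = 0.000092529960
Denominator = 18 * 1025 * 1e-6 = 0.018450
w = 0.005015 m/s

0.005015
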